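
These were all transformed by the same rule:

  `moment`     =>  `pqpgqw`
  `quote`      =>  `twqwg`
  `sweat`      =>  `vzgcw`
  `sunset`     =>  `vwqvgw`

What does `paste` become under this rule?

The shift depends on letter class: consonant m→p is +3, but vowel o→q is +2. The rule splits by letter class: vowels +2, consonants +3.
On paste: p(cons)+3=s, a(vowel)+2=c, s(cons)+3=v, t(cons)+3=w, e(vowel)+2=g.

scvwg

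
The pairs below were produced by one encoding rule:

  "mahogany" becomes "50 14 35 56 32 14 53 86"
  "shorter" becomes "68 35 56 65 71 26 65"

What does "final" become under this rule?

29 38 53 14 47

With a=1..z=26, the number is 3·pos + 11.
On final: f=6→29, i=9→38, n=14→53, a=1→14, l=12→47.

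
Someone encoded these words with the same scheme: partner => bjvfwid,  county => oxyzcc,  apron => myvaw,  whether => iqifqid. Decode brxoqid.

pitcher

It's a Vigenère-style cipher with numeric key [12,9,4]: position i shifts by key[i mod 3].
Undoing it on brxoqid: b−12=p, r−9=i, x−4=t, o−12=c, q−9=h, i−4=e, d−12=r.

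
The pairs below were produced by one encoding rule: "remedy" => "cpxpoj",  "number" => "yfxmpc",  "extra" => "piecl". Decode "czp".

roe

Compare letters: r→c is +11, e→p is +11, m→x is +11 — a constant shift. Each letter is shifted forward by 11 in the alphabet (a Caesar shift of +11).
Reversing it on czp: c−11=r, z−11=o, p−11=e.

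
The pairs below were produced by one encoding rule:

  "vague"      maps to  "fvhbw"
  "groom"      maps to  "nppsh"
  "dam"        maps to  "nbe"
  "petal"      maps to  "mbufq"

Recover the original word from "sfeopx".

Read the word backwards and shift each letter +1.
Decoding sfeopx: shift back: s−1=r, f−1=e, e−1=d, o−1=n, p−1=o, x−1=w → rednow; then reverse → wonder.

wonder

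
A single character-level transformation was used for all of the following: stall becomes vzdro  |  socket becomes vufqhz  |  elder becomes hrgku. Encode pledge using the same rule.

It's a Vigenère-style cipher with numeric key [3,6]: position i shifts by key[i mod 2].
On pledge: p+3=s, l+6=r, e+3=h, d+6=j, g+3=j, e+6=k.

srhjjk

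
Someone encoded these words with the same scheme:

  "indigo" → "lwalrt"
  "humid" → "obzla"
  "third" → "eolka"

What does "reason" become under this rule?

i(8)→l(11) and n(13)→w(22) fit y≡23x+9 (mod 26); the inverse of 23 mod 26 is 17. Each letter's alphabet position (a=0..z=25) is mapped through 23·x+9 mod 26 — an affine cipher.
On reason: r(17)→23·17+9≡10=k; e(4)→23·4+9≡23=x; a(0)→23·0+9≡9=j; s(18)→23·18+9≡7=h; o(14)→23·14+9≡19=t; n(13)→23·13+9≡22=w (all mod 26).

kxjhtw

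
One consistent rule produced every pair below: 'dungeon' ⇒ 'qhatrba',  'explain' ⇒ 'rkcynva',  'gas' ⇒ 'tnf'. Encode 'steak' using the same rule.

Compare letters: d→q is +13, u→h is +13, n→a is +13 — a constant shift. It's a constant shift of +13 (ROT13).
Applying it to steak: s+13=f, t+13=g, e+13=r, a+13=n, k+13=x.

fgrnx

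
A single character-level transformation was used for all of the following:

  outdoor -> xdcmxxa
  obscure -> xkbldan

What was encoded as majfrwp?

Each letter is shifted forward by 9 in the alphabet (a Caesar shift of +9).
Decoding majfrwp: m−9=d, a−9=r, j−9=a, f−9=w, r−9=i, w−9=n, p−9=g.

drawing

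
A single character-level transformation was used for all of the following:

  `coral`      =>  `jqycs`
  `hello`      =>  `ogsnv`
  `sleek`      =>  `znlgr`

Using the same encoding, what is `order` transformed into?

vtkgy

It's a Vigenère-style cipher with numeric key [7,2]: position i shifts by key[i mod 2].
For order: o+7=v, r+2=t, d+7=k, e+2=g, r+7=y.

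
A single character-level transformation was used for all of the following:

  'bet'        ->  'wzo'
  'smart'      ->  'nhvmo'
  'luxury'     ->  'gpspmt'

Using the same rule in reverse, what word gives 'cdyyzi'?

Compare letters: b→w is +21, e→z is +21, t→o is +21 — a constant shift. Each letter is shifted forward by 21 in the alphabet (a Caesar shift of +21).
Reversing it on cdyyzi: c−21=h, d−21=i, y−21=d, y−21=d, z−21=e, i−21=n.

hidden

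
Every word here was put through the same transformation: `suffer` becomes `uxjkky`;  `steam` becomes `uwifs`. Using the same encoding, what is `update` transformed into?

wshfzl

In suffer: s→u is +2, u→x is +3, f→j is +4, f→k is +5 — the shift increases by 1 each position. Each letter shifts forward by (position + 2), i.e. 2, 3, 4, … — the shift grows by one for each successive letter.
Applying it to update: u+2=w, p+3=s, d+4=h, a+5=f, t+6=z, e+7=l.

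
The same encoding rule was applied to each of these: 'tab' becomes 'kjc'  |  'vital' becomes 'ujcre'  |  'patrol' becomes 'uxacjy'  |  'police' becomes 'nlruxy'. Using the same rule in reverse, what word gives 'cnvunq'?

The output letters match the input read backwards, each shifted +9: tab reversed is bat. The word is reversed, then every letter is shifted forward by 9.
Decoding cnvunq: shift back: c−9=t, n−9=e, v−9=m, u−9=l, n−9=e, q−9=h → temleh; then reverse → helmet.

helmet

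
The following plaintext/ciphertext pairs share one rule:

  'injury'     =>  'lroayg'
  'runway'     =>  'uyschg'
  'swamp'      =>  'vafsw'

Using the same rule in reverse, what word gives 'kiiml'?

In injury: i→l is +3, n→r is +4, j→o is +5, u→a is +6 — the shift increases by 1 each position. Each letter shifts forward by (position + 3), i.e. 3, 4, 5, … — the shift grows by one for each successive letter.
Reversing it on kiiml: k−3=h, i−4=e, i−5=d, m−6=g, l−7=e.

hedge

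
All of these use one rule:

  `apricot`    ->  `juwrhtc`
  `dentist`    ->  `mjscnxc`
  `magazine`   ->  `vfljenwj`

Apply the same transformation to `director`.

A repeating key of period 3 is used — shifts +9, +5, +5 over and over.
On director: d+9=m, i+5=n, r+5=w, e+9=n, c+5=h, t+5=y, o+9=x, r+5=w.

mnwnhyxw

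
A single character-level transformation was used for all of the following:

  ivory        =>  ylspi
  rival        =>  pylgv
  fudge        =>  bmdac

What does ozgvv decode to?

shall

i(8)→y(24) and v(21)→l(11) fit y≡25x+6 (mod 26); the inverse of 25 mod 26 is 25. This is an affine cipher: with a=0,…,z=25, each position x becomes (25x+6) mod 26.
Decoding ozgvv: o(14)→25·(14−6)≡18=s; z(25)→25·(25−6)≡7=h; g(6)→25·(6−6)≡0=a; v(21)→25·(21−6)≡11=l; v(21)→25·(21−6)≡11=l (all mod 26).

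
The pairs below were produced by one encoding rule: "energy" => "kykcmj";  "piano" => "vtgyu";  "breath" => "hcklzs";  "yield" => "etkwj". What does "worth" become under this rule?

czxen

A repeating key of period 2 is used — shifts +6, +11 over and over.
For worth: w+6=c, o+11=z, r+6=x, t+11=e, h+6=n.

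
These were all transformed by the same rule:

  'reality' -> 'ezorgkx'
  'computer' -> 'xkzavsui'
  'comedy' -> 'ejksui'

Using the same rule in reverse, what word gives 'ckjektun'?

honeydew

The output letters match the input read backwards, each shifted +6: reality reversed is ytilaer. Two steps: reverse the string, then apply a Caesar shift of +6.
Undoing it on ckjektun: shift back: c−6=w, k−6=e, j−6=d, e−6=y, k−6=e, t−6=n, u−6=o, n−6=h → wedyenoh; then reverse → honeydew.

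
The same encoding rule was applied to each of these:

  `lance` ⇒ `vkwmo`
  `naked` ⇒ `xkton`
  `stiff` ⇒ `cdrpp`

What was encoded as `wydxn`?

mound

Shifts by position in lance: pos 0: l→v (+10), pos 1: a→k (+10), pos 2: n→w (+9), pos 3: c→m (+10), pos 4: e→o (+10) — repeating every 3. It's a Vigenère-style cipher with numeric key [10,10,9]: position i shifts by key[i mod 3].
Undoing it on wydxn: w−10=m, y−10=o, d−9=u, x−10=n, n−10=d.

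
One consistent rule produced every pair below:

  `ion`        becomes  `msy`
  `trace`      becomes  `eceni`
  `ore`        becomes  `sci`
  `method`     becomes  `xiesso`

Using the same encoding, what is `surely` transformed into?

The shift depends on letter class: consonant n→y is +11, but vowel i→m is +4. The rule splits by letter class: vowels +4, consonants +11.
On surely: s(cons)+11=d, u(vowel)+4=y, r(cons)+11=c, e(vowel)+4=i, l(cons)+11=w, y(cons)+11=j.

dyciwj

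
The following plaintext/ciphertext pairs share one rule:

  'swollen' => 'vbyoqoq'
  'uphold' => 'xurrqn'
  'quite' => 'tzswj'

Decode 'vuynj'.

Shifts by position in swollen: pos 0: s→v (+3), pos 1: w→b (+5), pos 2: o→y (+10), pos 3: l→o (+3), pos 4: l→q (+5), pos 5: e→o (+10) — repeating every 3. The shifts repeat in a cycle of length 3: positions 0,1,… shift by +3, +5, +10, then the pattern repeats.
Decoding vuynj: v−3=s, u−5=p, y−10=o, n−3=k, j−5=e.

spoke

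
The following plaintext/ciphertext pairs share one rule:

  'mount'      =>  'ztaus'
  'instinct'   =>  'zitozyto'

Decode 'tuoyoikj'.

The word is reversed, then every letter is shifted forward by 6.
Reversing it on tuoyoikj: shift back: t−6=n, u−6=o, o−6=i, y−6=s, o−6=i, i−6=c, k−6=e, j−6=d → noisiced; then reverse → decision.

decision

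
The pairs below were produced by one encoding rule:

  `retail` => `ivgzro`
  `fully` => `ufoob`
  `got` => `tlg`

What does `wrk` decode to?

Each pair mirrors across the alphabet (r↔i, e↔v, t↔g): positions sum to 25. Letters are reflected about the middle of the alphabet (position → 25−position): Atbash.
Decoding wrk: w↔d, r↔i, k↔p.

dip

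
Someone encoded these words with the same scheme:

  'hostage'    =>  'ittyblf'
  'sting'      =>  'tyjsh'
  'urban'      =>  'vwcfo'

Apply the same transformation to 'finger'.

Shifts by position in hostage: pos 0: h→i (+1), pos 1: o→t (+5), pos 2: s→t (+1), pos 3: t→y (+5) — repeating every 2. A repeating key of period 2 is used — shifts +1, +5 over and over.
Applying it to finger: f+1=g, i+5=n, n+1=o, g+5=l, e+1=f, r+5=w.

gnolfw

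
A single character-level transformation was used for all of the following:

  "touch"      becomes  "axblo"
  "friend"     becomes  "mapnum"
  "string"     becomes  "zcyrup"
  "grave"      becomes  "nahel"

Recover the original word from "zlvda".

Shifts by position in touch: pos 0: t→a (+7), pos 1: o→x (+9), pos 2: u→b (+7), pos 3: c→l (+9) — repeating every 2. The shifts repeat in a cycle of length 2: positions 0,1,… shift by +7, +9, then the pattern repeats.
Decoding zlvda: z−7=s, l−9=c, v−7=o, d−9=u, a−7=t.

scout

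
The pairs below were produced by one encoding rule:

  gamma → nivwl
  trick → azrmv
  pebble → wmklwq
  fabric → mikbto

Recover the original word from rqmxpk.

kidney

In gamma: g→n is +7, a→i is +8, m→v is +9, m→w is +10 — the shift increases by 1 each position. Letter i (0-indexed) is shifted by i+7, so successive shifts are 7, 8, 9, ….
Reversing it on rqmxpk: r−7=k, q−8=i, m−9=d, x−10=n, p−11=e, k−12=y.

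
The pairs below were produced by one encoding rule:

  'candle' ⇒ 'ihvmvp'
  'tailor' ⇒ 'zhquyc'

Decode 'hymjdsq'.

In candle: c→i is +6, a→h is +7, n→v is +8, d→m is +9 — the shift increases by 1 each position. Letter i (0-indexed) is shifted by i+6, so successive shifts are 6, 7, 8, ….
Reversing it on hymjdsq: h−6=b, y−7=r, m−8=e, j−9=a, d−10=t, s−11=h, q−12=e.

breathe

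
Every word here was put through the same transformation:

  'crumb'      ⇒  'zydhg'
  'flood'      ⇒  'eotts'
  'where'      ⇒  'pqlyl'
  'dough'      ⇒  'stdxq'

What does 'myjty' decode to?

prior

c(2)→z(25) and r(17)→y(24) fit y≡19x+13 (mod 26); the inverse of 19 mod 26 is 11. Treating letters as 0–25, the rule is x ↦ 19x + 13 (mod 26).
Reversing it on myjty: m(12)→11·(12−13)≡15=p; y(24)→11·(24−13)≡17=r; j(9)→11·(9−13)≡8=i; t(19)→11·(19−13)≡14=o; y(24)→11·(24−13)≡17=r (all mod 26).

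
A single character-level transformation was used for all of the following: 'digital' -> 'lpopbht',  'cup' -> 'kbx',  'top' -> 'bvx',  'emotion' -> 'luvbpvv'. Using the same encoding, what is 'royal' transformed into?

The shift depends on letter class: consonant d→l is +8, but vowel i→p is +7. Vowels shift forward by 7 and consonants shift forward by 8.
Applying it to royal: r(cons)+8=z, o(vowel)+7=v, y(cons)+8=g, a(vowel)+7=h, l(cons)+8=t.

zvght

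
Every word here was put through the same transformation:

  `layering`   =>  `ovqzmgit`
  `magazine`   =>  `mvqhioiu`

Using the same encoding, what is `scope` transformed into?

The output letters match the input read backwards, each shifted +8: layering reversed is gnireyal. Two steps: reverse the string, then apply a Caesar shift of +8.
On scope: reverse → epocs; then shift: e+8=m, p+8=x, o+8=w, c+8=k, s+8=a.

mxwka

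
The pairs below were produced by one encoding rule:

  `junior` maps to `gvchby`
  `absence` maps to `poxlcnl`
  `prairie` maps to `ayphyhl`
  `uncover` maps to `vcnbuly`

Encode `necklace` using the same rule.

clnfepnl

This is an affine cipher: with a=0,…,z=25, each position x becomes (25x+15) mod 26.
Applying it to necklace: n(13)→25·13+15≡2=c; e(4)→25·4+15≡11=l; c(2)→25·2+15≡13=n; k(10)→25·10+15≡5=f; l(11)→25·11+15≡4=e; a(0)→25·0+15≡15=p; c(2)→25·2+15≡13=n; e(4)→25·4+15≡11=l (all mod 26).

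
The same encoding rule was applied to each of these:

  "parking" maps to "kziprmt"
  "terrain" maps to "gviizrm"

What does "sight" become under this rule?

Each pair mirrors across the alphabet (p↔k, a↔z, r↔i): positions sum to 25. This is the alphabet-reversal cipher (Atbash): a becomes z, b becomes y, etc.
Applying it to sight: s↔h, i↔r, g↔t, h↔s, t↔g.

hrtsg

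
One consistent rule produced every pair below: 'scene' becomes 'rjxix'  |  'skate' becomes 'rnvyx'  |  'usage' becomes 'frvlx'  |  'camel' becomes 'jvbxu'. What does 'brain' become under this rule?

ckvzi

Treating letters as 0–25, the rule is x ↦ 7x + 21 (mod 26).
On brain: b(1)→7·1+21≡2=c; r(17)→7·17+21≡10=k; a(0)→7·0+21≡21=v; i(8)→7·8+21≡25=z; n(13)→7·13+21≡8=i (all mod 26).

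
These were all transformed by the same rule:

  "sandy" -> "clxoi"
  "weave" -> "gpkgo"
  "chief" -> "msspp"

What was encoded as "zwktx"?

plain

Shifts by position in sandy: pos 0: s→c (+10), pos 1: a→l (+11), pos 2: n→x (+10), pos 3: d→o (+11) — repeating every 2. It's a Vigenère-style cipher with numeric key [10,11]: position i shifts by key[i mod 2].
Undoing it on zwktx: z−10=p, w−11=l, k−10=a, t−11=i, x−10=n.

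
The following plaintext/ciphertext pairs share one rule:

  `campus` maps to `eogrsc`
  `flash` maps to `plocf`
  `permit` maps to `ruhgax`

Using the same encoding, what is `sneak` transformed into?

c(2)→e(4) and a(0)→o(14) fit y≡21x+14 (mod 26); the inverse of 21 mod 26 is 5. Each letter's alphabet position (a=0..z=25) is mapped through 21·x+14 mod 26 — an affine cipher.
On sneak: s(18)→21·18+14≡2=c; n(13)→21·13+14≡1=b; e(4)→21·4+14≡20=u; a(0)→21·0+14≡14=o; k(10)→21·10+14≡16=q (all mod 26).

cbuoq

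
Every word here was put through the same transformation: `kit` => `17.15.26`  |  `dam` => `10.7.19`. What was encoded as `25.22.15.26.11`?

The number is (letter's place in the alphabet, a=1) + 6.
Undoing it on 25.22.15.26.11: 25→(25−6)÷1=19=s, 22→(22−6)÷1=16=p, 15→(15−6)÷1=9=i, 26→(26−6)÷1=20=t, 11→(11−6)÷1=5=e.

spite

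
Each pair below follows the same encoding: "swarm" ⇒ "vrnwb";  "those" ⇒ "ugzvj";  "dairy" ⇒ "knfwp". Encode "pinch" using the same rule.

yfalg

s(18)→v(21) and w(22)→r(17) fit y≡25x+13 (mod 26); the inverse of 25 mod 26 is 25. Treating letters as 0–25, the rule is x ↦ 25x + 13 (mod 26).
On pinch: p(15)→25·15+13≡24=y; i(8)→25·8+13≡5=f; n(13)→25·13+13≡0=a; c(2)→25·2+13≡11=l; h(7)→25·7+13≡6=g (all mod 26).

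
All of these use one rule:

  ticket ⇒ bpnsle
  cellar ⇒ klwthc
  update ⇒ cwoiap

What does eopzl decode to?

Shifts by position in ticket: pos 0: t→b (+8), pos 1: i→p (+7), pos 2: c→n (+11), pos 3: k→s (+8), pos 4: e→l (+7), pos 5: t→e (+11) — repeating every 3. It's a Vigenère-style cipher with numeric key [8,7,11]: position i shifts by key[i mod 3].
Decoding eopzl: e−8=w, o−7=h, p−11=e, z−8=r, l−7=e.

where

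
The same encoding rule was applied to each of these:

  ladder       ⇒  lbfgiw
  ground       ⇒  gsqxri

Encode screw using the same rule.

sdtha

The shift increases by 1 at each position, starting from +0: 0, 1, 2, ….
Applying it to screw: s+0=s, c+1=d, r+2=t, e+3=h, w+4=a.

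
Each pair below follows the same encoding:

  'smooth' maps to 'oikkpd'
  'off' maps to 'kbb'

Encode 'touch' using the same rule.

Compare letters: s→o is +22, m→i is +22, o→k is +22 — a constant shift. Each letter is shifted forward by 22 in the alphabet (a Caesar shift of +22).
For touch: t+22=p, o+22=k, u+22=q, c+22=y, h+22=d.

pkqyd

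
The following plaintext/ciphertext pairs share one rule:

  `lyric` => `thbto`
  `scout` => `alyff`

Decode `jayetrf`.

brother

In lyric: l→t is +8, y→h is +9, r→b is +10, i→t is +11 — the shift increases by 1 each position. The shift increases by 1 at each position, starting from +8: 8, 9, 10, ….
Reversing it on jayetrf: j−8=b, a−9=r, y−10=o, e−11=t, t−12=h, r−13=e, f−14=r.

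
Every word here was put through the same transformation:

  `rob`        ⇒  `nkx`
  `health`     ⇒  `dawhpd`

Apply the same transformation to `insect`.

Every letter moves 22 places later in the alphabet, wrapping around z→a.
Applying it to insect: i+22=e, n+22=j, s+22=o, e+22=a, c+22=y, t+22=p.

ejoayp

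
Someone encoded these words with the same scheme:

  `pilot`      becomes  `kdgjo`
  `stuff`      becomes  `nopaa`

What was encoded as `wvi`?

Compare letters: p→k is +21, i→d is +21, l→g is +21 — a constant shift. Every letter moves 21 places later in the alphabet, wrapping around z→a.
Decoding wvi: w−21=b, v−21=a, i−21=n.

ban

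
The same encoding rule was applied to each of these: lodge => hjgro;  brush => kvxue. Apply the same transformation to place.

The output letters match the input read backwards, each shifted +3: lodge reversed is egdol. Read the word backwards and shift each letter +3.
Applying it to place: reverse → ecalp; then shift: e+3=h, c+3=f, a+3=d, l+3=o, p+3=s.

hfdos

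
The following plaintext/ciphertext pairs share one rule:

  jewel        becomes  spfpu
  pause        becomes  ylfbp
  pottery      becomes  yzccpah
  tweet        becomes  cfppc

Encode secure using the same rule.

The shift depends on letter class: consonant j→s is +9, but vowel e→p is +11. The rule splits by letter class: vowels +11, consonants +9.
On secure: s(cons)+9=b, e(vowel)+11=p, c(cons)+9=l, u(vowel)+11=f, r(cons)+9=a, e(vowel)+11=p.

bplfap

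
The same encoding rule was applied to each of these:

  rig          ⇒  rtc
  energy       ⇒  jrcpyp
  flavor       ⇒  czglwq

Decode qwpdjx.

The output letters match the input read backwards, each shifted +11: rig reversed is gir. Two steps: reverse the string, then apply a Caesar shift of +11.
Reversing it on qwpdjx: shift back: q−11=f, w−11=l, p−11=e, d−11=s, j−11=y, x−11=m → flesym; then reverse → myself.

myself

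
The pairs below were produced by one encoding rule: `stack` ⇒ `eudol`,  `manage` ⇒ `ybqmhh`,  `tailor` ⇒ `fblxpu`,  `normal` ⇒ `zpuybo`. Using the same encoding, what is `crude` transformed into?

osxpf

Shifts by position in stack: pos 0: s→e (+12), pos 1: t→u (+1), pos 2: a→d (+3), pos 3: c→o (+12), pos 4: k→l (+1) — repeating every 3. It's a Vigenère-style cipher with numeric key [12,1,3]: position i shifts by key[i mod 3].
On crude: c+12=o, r+1=s, u+3=x, d+12=p, e+1=f.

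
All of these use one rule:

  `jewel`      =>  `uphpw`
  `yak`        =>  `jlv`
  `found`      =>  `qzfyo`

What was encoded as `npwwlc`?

Compare letters: j→u is +11, e→p is +11, w→h is +11 — a constant shift. Every letter moves 11 places later in the alphabet, wrapping around z→a.
Decoding npwwlc: n−11=c, p−11=e, w−11=l, w−11=l, l−11=a, c−11=r.

cellar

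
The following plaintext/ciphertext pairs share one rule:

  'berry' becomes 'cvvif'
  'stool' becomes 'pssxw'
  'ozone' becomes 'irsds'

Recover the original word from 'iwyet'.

pause

The output letters match the input read backwards, each shifted +4: berry reversed is yrreb. Read the word backwards and shift each letter +4.
Reversing it on iwyet: shift back: i−4=e, w−4=s, y−4=u, e−4=a, t−4=p → esuap; then reverse → pause.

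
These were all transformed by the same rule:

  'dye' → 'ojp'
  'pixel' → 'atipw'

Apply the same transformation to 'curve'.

nfcgp

Compare letters: d→o is +11, y→j is +11, e→p is +11 — a constant shift. Each letter is shifted forward by 11 in the alphabet (a Caesar shift of +11).
For curve: c+11=n, u+11=f, r+11=c, v+11=g, e+11=p.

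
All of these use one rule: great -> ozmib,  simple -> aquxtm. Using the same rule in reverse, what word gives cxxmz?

Compare letters: g→o is +8, r→z is +8, e→m is +8 — a constant shift. Each letter is shifted forward by 8 in the alphabet (a Caesar shift of +8).
Decoding cxxmz: c−8=u, x−8=p, x−8=p, m−8=e, z−8=r.

upper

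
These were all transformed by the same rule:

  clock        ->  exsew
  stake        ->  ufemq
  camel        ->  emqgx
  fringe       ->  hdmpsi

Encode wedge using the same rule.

yqhiq

It's a Vigenère-style cipher with numeric key [2,12,4]: position i shifts by key[i mod 3].
Applying it to wedge: w+2=y, e+12=q, d+4=h, g+2=i, e+12=q.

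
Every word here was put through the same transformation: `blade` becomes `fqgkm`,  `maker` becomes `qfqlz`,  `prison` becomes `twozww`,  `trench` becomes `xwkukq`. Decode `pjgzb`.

In blade: b→f is +4, l→q is +5, a→g is +6, d→k is +7 — the shift increases by 1 each position. The shift increases by 1 at each position, starting from +4: 4, 5, 6, ….
Reversing it on pjgzb: p−4=l, j−5=e, g−6=a, z−7=s, b−8=t.

least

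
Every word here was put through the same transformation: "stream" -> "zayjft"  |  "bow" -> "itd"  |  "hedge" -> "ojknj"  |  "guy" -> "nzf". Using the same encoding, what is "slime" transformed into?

zsntj

The rule splits by letter class: vowels +5, consonants +7.
Applying it to slime: s(cons)+7=z, l(cons)+7=s, i(vowel)+5=n, m(cons)+7=t, e(vowel)+5=j.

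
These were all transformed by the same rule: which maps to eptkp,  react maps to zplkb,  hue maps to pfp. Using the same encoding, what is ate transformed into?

lbp

The shift depends on letter class: consonant w→e is +8, but vowel i→t is +11. The rule splits by letter class: vowels +11, consonants +8.
On ate: a(vowel)+11=l, t(cons)+8=b, e(vowel)+11=p.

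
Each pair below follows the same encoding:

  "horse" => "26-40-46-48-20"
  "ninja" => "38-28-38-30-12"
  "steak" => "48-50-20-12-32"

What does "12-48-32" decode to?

h(#8)→26 and o(#15)→40: differences scale by 2, so n = 2·pos + 10. With a=1..z=26, the number is 2·pos + 10.
Decoding 12-48-32: 12→(12−10)÷2=1=a, 48→(48−10)÷2=19=s, 32→(32−10)÷2=11=k.

ask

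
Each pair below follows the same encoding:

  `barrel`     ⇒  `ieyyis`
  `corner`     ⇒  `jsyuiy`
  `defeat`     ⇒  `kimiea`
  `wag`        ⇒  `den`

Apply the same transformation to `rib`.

Two shifts are in play — +4 for a/e/i/o/u, +7 for every other letter.
On rib: r(cons)+7=y, i(vowel)+4=m, b(cons)+7=i.

ymi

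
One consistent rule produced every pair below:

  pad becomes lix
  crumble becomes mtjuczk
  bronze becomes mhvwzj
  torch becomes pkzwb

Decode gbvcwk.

The output letters match the input read backwards, each shifted +8: pad reversed is dap. Read the word backwards and shift each letter +8.
Undoing it on gbvcwk: shift back: g−8=y, b−8=t, v−8=n, c−8=u, w−8=o, k−8=c → ytnuoc; then reverse → county.

county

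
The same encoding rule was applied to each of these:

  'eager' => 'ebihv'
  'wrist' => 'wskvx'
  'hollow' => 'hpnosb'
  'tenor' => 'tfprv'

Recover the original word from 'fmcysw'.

flavor

Letter i (0-indexed) is shifted by i+0, so successive shifts are 0, 1, 2, ….
Reversing it on fmcysw: f−0=f, m−1=l, c−2=a, y−3=v, s−4=o, w−5=r.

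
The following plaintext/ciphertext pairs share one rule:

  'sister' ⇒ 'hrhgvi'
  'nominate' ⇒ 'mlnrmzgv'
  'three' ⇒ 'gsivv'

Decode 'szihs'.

harsh

Each pair mirrors across the alphabet (s↔h, i↔r, s↔h): positions sum to 25. Letters are reflected about the middle of the alphabet (position → 25−position): Atbash.
Undoing it on szihs: s↔h, z↔a, i↔r, h↔s, s↔h.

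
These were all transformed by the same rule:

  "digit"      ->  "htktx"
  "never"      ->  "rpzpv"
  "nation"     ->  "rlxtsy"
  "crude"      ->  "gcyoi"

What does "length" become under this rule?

A repeating key of period 2 is used — shifts +4, +11 over and over.
On length: l+4=p, e+11=p, n+4=r, g+11=r, t+4=x, h+11=s.

pprrxs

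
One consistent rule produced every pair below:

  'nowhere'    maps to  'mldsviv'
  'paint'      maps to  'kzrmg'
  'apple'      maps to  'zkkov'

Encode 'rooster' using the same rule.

illhgvi

Each pair mirrors across the alphabet (n↔m, o↔l, w↔d): positions sum to 25. Letters are reflected about the middle of the alphabet (position → 25−position): Atbash.
Applying it to rooster: r↔i, o↔l, o↔l, s↔h, t↔g, e↔v, r↔i.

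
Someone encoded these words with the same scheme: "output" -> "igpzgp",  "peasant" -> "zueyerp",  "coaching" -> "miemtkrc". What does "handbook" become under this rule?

o(14)→i(8) and u(20)→g(6) fit y≡17x+4 (mod 26); the inverse of 17 mod 26 is 23. Each letter's alphabet position (a=0..z=25) is mapped through 17·x+4 mod 26 — an affine cipher.
Applying it to handbook: h(7)→17·7+4≡19=t; a(0)→17·0+4≡4=e; n(13)→17·13+4≡17=r; d(3)→17·3+4≡3=d; b(1)→17·1+4≡21=v; o(14)→17·14+4≡8=i; o(14)→17·14+4≡8=i; k(10)→17·10+4≡18=s (all mod 26).

terdviis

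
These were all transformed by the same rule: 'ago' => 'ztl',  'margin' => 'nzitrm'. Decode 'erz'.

Each pair mirrors across the alphabet (a↔z, g↔t, o↔l): positions sum to 25. This is the alphabet-reversal cipher (Atbash): a becomes z, b becomes y, etc.
Undoing it on erz: e↔v, r↔i, z↔a.

via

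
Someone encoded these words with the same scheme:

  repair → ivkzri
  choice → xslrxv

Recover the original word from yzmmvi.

banner

Each letter is replaced by its mirror in the alphabet: a↔z, b↔y, c↔x, and so on (the Atbash cipher).
Decoding yzmmvi: y↔b, z↔a, m↔n, m↔n, v↔e, i↔r.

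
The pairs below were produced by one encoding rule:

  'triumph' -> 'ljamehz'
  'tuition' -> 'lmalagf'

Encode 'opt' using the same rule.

ghl

This is a Caesar cipher with shift 18.
For opt: o+18=g, p+18=h, t+18=l.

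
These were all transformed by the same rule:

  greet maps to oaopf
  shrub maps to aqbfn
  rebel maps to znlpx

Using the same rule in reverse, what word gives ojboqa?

In greet: g→o is +8, r→a is +9, e→o is +10, e→p is +11 — the shift increases by 1 each position. Each letter shifts forward by (position + 8), i.e. 8, 9, 10, … — the shift grows by one for each successive letter.
Reversing it on ojboqa: o−8=g, j−9=a, b−10=r, o−11=d, q−12=e, a−13=n.

garden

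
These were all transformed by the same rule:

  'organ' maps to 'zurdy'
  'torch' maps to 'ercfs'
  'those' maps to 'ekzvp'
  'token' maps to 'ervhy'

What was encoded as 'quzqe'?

front

It's a Vigenère-style cipher with numeric key [11,3]: position i shifts by key[i mod 2].
Decoding quzqe: q−11=f, u−3=r, z−11=o, q−3=n, e−11=t.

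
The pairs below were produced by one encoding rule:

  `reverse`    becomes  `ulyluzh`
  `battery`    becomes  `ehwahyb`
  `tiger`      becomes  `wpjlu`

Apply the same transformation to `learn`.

oldyq

Shifts by position in reverse: pos 0: r→u (+3), pos 1: e→l (+7), pos 2: v→y (+3), pos 3: e→l (+7) — repeating every 2. The shifts repeat in a cycle of length 2: positions 0,1,… shift by +3, +7, then the pattern repeats.
Applying it to learn: l+3=o, e+7=l, a+3=d, r+7=y, n+3=q.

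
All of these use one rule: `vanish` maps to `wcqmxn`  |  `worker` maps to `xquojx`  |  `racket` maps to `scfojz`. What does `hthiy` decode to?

greet

In vanish: v→w is +1, a→c is +2, n→q is +3, i→m is +4 — the shift increases by 1 each position. Letter i (0-indexed) is shifted by i+1, so successive shifts are 1, 2, 3, ….
Decoding hthiy: h−1=g, t−2=r, h−3=e, i−4=e, y−5=t.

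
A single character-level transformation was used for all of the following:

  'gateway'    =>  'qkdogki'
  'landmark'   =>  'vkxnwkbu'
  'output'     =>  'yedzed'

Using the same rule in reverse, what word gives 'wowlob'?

member

This is a Caesar cipher with shift 10.
Decoding wowlob: w−10=m, o−10=e, w−10=m, l−10=b, o−10=e, b−10=r.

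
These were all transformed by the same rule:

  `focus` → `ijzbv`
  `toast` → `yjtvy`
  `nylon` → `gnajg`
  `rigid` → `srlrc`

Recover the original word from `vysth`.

f(5)→i(8) and o(14)→j(9) fit y≡3x+19 (mod 26); the inverse of 3 mod 26 is 9. Each letter's alphabet position (a=0..z=25) is mapped through 3·x+19 mod 26 — an affine cipher.
Decoding vysth: v(21)→9·(21−19)≡18=s; y(24)→9·(24−19)≡19=t; s(18)→9·(18−19)≡17=r; t(19)→9·(19−19)≡0=a; h(7)→9·(7−19)≡22=w (all mod 26).

straw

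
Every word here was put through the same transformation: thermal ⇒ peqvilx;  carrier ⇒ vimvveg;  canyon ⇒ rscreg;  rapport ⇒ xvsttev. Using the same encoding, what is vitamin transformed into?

The output letters match the input read backwards, each shifted +4: thermal reversed is lamreht. The word is reversed, then every letter is shifted forward by 4.
Applying it to vitamin: reverse → nimativ; then shift: n+4=r, i+4=m, m+4=q, a+4=e, t+4=x, i+4=m, v+4=z.

rmqexmz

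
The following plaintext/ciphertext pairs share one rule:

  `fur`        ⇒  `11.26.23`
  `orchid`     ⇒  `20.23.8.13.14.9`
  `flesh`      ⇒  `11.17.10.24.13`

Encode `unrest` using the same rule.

26.19.23.10.24.25

f is letter #6 and maps to 11: an offset of 5. The number is (letter's place in the alphabet, a=1) + 5.
For unrest: u=21→26, n=14→19, r=18→23, e=5→10, s=19→24, t=20→25.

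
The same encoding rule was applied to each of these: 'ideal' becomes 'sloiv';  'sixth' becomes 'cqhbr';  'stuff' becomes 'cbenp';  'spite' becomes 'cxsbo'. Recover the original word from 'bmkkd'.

The shifts repeat in a cycle of length 2: positions 0,1,… shift by +10, +8, then the pattern repeats.
Decoding bmkkd: b−10=r, m−8=e, k−10=a, k−8=c, d−10=t.

react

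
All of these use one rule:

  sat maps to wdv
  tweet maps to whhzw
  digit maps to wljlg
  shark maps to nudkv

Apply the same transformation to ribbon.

The word is reversed, then every letter is shifted forward by 3.
On ribbon: reverse → nobbir; then shift: n+3=q, o+3=r, b+3=e, b+3=e, i+3=l, r+3=u.

qreelu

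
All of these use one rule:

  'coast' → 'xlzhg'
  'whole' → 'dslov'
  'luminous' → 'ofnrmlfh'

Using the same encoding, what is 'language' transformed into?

ozmtfztv

Each pair mirrors across the alphabet (c↔x, o↔l, a↔z): positions sum to 25. This is the alphabet-reversal cipher (Atbash): a becomes z, b becomes y, etc.
For language: l↔o, a↔z, n↔m, g↔t, u↔f, a↔z, g↔t, e↔v.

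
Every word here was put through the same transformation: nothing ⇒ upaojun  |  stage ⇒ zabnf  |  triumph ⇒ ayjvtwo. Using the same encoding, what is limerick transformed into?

The shift depends on letter class: consonant n→u is +7, but vowel o→p is +1. Vowels shift forward by 1 and consonants shift forward by 7.
On limerick: l(cons)+7=s, i(vowel)+1=j, m(cons)+7=t, e(vowel)+1=f, r(cons)+7=y, i(vowel)+1=j, c(cons)+7=j, k(cons)+7=r.

sjtfyjjr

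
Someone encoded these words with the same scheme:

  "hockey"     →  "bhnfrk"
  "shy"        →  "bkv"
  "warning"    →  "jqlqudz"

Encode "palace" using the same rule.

The output letters match the input read backwards, each shifted +3: hockey reversed is yekcoh. Read the word backwards and shift each letter +3.
Applying it to palace: reverse → ecalap; then shift: e+3=h, c+3=f, a+3=d, l+3=o, a+3=d, p+3=s.

hfdods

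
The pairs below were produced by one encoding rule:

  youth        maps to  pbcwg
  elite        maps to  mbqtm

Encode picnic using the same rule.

The output letters match the input read backwards, each shifted +8: youth reversed is htuoy. Two steps: reverse the string, then apply a Caesar shift of +8.
For picnic: reverse → cincip; then shift: c+8=k, i+8=q, n+8=v, c+8=k, i+8=q, p+8=x.

kqvkqx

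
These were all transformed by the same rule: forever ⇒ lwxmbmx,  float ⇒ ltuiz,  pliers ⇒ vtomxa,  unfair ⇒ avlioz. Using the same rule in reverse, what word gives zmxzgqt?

Shifts by position in forever: pos 0: f→l (+6), pos 1: o→w (+8), pos 2: r→x (+6), pos 3: e→m (+8) — repeating every 2. A repeating key of period 2 is used — shifts +6, +8 over and over.
Reversing it on zmxzgqt: z−6=t, m−8=e, x−6=r, z−8=r, g−6=a, q−8=i, t−6=n.

terrain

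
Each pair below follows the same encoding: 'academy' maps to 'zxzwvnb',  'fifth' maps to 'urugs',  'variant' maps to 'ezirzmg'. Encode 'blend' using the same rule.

yovmw

Letters are reflected about the middle of the alphabet (position → 25−position): Atbash.
Applying it to blend: b↔y, l↔o, e↔v, n↔m, d↔w.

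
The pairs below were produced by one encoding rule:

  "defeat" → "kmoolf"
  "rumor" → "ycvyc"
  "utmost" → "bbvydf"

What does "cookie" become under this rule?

jwxutq

In defeat: d→k is +7, e→m is +8, f→o is +9, e→o is +10 — the shift increases by 1 each position. Each letter shifts forward by (position + 7), i.e. 7, 8, 9, … — the shift grows by one for each successive letter.
For cookie: c+7=j, o+8=w, o+9=x, k+10=u, i+11=t, e+12=q.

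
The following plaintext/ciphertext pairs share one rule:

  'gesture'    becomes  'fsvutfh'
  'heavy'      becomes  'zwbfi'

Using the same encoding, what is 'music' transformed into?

Read the word backwards and shift each letter +1.
Applying it to music: reverse → cisum; then shift: c+1=d, i+1=j, s+1=t, u+1=v, m+1=n.

djtvn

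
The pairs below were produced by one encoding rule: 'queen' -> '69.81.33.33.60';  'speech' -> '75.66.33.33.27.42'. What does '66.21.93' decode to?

q(#17)→69 and u(#21)→81: differences scale by 3, so n = 3·pos + 18. Each letter becomes 3×(its alphabet position, a=1..z=26) + 18.
Undoing it on 66.21.93: 66→(66−18)÷3=16=p, 21→(21−18)÷3=1=a, 93→(93−18)÷3=25=y.

pay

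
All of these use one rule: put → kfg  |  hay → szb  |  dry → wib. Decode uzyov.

Each pair mirrors across the alphabet (p↔k, u↔f, t↔g): positions sum to 25. Each letter is replaced by its mirror in the alphabet: a↔z, b↔y, c↔x, and so on (the Atbash cipher).
Reversing it on uzyov: u↔f, z↔a, y↔b, o↔l, v↔e.

fable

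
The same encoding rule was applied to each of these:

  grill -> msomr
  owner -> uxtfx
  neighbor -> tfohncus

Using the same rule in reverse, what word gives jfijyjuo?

Shifts by position in grill: pos 0: g→m (+6), pos 1: r→s (+1), pos 2: i→o (+6), pos 3: l→m (+1) — repeating every 2. It's a Vigenère-style cipher with numeric key [6,1]: position i shifts by key[i mod 2].
Undoing it on jfijyjuo: j−6=d, f−1=e, i−6=c, j−1=i, y−6=s, j−1=i, u−6=o, o−1=n.

decision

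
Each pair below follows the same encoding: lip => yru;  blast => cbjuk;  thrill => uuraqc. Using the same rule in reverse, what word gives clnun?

The output letters match the input read backwards, each shifted +9: lip reversed is pil. The word is reversed, then every letter is shifted forward by 9.
Undoing it on clnun: shift back: c−9=t, l−9=c, n−9=e, u−9=l, n−9=e → tcele; then reverse → elect.

elect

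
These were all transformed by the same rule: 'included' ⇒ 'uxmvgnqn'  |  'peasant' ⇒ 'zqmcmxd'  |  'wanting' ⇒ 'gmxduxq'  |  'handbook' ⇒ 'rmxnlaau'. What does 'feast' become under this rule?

The shift depends on letter class: consonant n→x is +10, but vowel i→u is +12. Vowels shift forward by 12 and consonants shift forward by 10.
On feast: f(cons)+10=p, e(vowel)+12=q, a(vowel)+12=m, s(cons)+10=c, t(cons)+10=d.

pqmcd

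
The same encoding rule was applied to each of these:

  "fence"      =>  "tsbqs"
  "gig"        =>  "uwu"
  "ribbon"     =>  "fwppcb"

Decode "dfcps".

Compare letters: f→t is +14, e→s is +14, n→b is +14 — a constant shift. It's a constant shift of +14 (ROT14).
Decoding dfcps: d−14=p, f−14=r, c−14=o, p−14=b, s−14=e.

probe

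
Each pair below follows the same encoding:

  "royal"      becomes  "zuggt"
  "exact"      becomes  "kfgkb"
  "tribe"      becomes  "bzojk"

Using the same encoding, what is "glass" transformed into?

The rule splits by letter class: vowels +6, consonants +8.
Applying it to glass: g(cons)+8=o, l(cons)+8=t, a(vowel)+6=g, s(cons)+8=a, s(cons)+8=a.

otgaa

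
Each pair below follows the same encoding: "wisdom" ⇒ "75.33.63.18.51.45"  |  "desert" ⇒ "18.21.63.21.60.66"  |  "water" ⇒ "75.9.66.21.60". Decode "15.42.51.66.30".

cloth

w(#23)→75 and i(#9)→33: differences scale by 3, so n = 3·pos + 6. The formula is n = 3×(alphabet index, a=1) + 6.
Decoding 15.42.51.66.30: 15→(15−6)÷3=3=c, 42→(42−6)÷3=12=l, 51→(51−6)÷3=15=o, 66→(66−6)÷3=20=t, 30→(30−6)÷3=8=h.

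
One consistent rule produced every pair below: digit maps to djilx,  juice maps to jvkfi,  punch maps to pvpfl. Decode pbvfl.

In digit: d→d is +0, i→j is +1, g→i is +2, i→l is +3 — the shift increases by 1 each position. Each letter shifts forward by its position index (0, 1, 2, …) — the shift grows by one for each successive letter.
Undoing it on pbvfl: p−0=p, b−1=a, v−2=t, f−3=c, l−4=h.

patch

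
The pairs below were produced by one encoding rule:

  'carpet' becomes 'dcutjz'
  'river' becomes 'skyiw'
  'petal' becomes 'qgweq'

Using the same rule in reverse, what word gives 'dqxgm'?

In carpet: c→d is +1, a→c is +2, r→u is +3, p→t is +4 — the shift increases by 1 each position. The shift increases by 1 at each position, starting from +1: 1, 2, 3, ….
Undoing it on dqxgm: d−1=c, q−2=o, x−3=u, g−4=c, m−5=h.

couch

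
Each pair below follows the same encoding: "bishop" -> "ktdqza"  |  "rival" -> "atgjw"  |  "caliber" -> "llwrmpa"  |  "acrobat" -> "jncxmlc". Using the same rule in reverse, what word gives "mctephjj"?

Shifts by position in bishop: pos 0: b→k (+9), pos 1: i→t (+11), pos 2: s→d (+11), pos 3: h→q (+9), pos 4: o→z (+11), pos 5: p→a (+11) — repeating every 3. The shifts repeat in a cycle of length 3: positions 0,1,… shift by +9, +11, +11, then the pattern repeats.
Reversing it on mctephjj: m−9=d, c−11=r, t−11=i, e−9=v, p−11=e, h−11=w, j−9=a, j−11=y.

driveway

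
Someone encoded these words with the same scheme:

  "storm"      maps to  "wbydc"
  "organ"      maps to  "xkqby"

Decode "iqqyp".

foggy

The output letters match the input read backwards, each shifted +10: storm reversed is mrots. The word is reversed, then every letter is shifted forward by 10.
Undoing it on iqqyp: shift back: i−10=y, q−10=g, q−10=g, y−10=o, p−10=f → yggof; then reverse → foggy.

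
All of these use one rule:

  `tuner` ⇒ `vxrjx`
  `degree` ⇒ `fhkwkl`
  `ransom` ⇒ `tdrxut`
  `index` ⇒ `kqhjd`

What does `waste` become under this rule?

In tuner: t→v is +2, u→x is +3, n→r is +4, e→j is +5 — the shift increases by 1 each position. The shift increases by 1 at each position, starting from +2: 2, 3, 4, ….
On waste: w+2=y, a+3=d, s+4=w, t+5=y, e+6=k.

ydwyk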